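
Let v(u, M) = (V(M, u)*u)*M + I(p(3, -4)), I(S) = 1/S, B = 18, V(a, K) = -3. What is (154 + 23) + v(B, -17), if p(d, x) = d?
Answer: 3286/3 ≈ 1095.3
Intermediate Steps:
v(u, M) = ⅓ - 3*M*u (v(u, M) = (-3*u)*M + 1/3 = -3*M*u + ⅓ = ⅓ - 3*M*u)
(154 + 23) + v(B, -17) = (154 + 23) + (⅓ - 3*(-17)*18) = 177 + (⅓ + 918) = 177 + 2755/3 = 3286/3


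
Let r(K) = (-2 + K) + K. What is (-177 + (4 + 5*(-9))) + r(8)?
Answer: -204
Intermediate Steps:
r(K) = -2 + 2*K
(-177 + (4 + 5*(-9))) + r(8) = (-177 + (4 + 5*(-9))) + (-2 + 2*8) = (-177 + (4 - 45)) + (-2 + 16) = (-177 - 41) + 14 = -218 + 14 = -204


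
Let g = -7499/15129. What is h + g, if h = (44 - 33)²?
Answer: 1823110/15129 ≈ 120.50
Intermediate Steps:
g = -7499/15129 (g = -7499*1/15129 = -7499/15129 ≈ -0.49567)
h = 121 (h = 11² = 121)
h + g = 121 - 7499/15129 = 1823110/15129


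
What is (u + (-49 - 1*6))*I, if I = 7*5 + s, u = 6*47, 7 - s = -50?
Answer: 20884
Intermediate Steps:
s = 57 (s = 7 - 1*(-50) = 7 + 50 = 57)
u = 282
I = 92 (I = 7*5 + 57 = 35 + 57 = 92)
(u + (-49 - 1*6))*I = (282 + (-49 - 1*6))*92 = (282 + (-49 - 6))*92 = (282 - 55)*92 = 227*92 = 20884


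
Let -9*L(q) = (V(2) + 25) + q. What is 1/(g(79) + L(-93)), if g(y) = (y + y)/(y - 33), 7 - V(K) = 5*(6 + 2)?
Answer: 207/3034 ≈ 0.068227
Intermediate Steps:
V(K) = -33 (V(K) = 7 - 5*(6 + 2) = 7 - 5*8 = 7 - 1*40 = 7 - 40 = -33)
g(y) = 2*y/(-33 + y) (g(y) = (2*y)/(-33 + y) = 2*y/(-33 + y))
L(q) = 8/9 - q/9 (L(q) = -((-33 + 25) + q)/9 = -(-8 + q)/9 = 8/9 - q/9)
1/(g(79) + L(-93)) = 1/(2*79/(-33 + 79) + (8/9 - 1/9*(-93))) = 1/(2*79/46 + (8/9 + 31/3)) = 1/(2*79*(1/46) + 101/9) = 1/(79/23 + 101/9) = 1/(3034/207) = 207/3034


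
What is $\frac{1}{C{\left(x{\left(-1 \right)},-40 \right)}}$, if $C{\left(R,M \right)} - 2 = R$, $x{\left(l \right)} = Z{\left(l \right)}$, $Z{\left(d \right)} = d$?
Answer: $1$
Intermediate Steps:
$x{\left(l \right)} = l$
$C{\left(R,M \right)} = 2 + R$
$\frac{1}{C{\left(x{\left(-1 \right)},-40 \right)}} = \frac{1}{2 - 1} = 1^{-1} = 1$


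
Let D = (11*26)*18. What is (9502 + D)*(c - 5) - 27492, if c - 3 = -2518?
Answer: -36945492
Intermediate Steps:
c = -2515 (c = 3 - 2518 = -2515)
D = 5148 (D = 286*18 = 5148)
(9502 + D)*(c - 5) - 27492 = (9502 + 5148)*(-2515 - 5) - 27492 = 14650*(-2520) - 27492 = -36918000 - 27492 = -36945492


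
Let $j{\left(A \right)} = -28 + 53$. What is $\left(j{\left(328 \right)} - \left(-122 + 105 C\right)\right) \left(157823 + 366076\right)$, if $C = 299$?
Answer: $-16370795952$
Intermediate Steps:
$j{\left(A \right)} = 25$
$\left(j{\left(328 \right)} - \left(-122 + 105 C\right)\right) \left(157823 + 366076\right) = \left(25 + \left(\left(-105\right) 299 + 122\right)\right) \left(157823 + 366076\right) = \left(25 + \left(-31395 + 122\right)\right) 523899 = \left(25 - 31273\right) 523899 = \left(-31248\right) 523899 = -16370795952$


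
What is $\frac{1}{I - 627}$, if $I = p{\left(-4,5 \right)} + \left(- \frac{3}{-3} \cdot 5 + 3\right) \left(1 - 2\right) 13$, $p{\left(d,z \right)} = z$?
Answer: $- \frac{1}{726} \approx -0.0013774$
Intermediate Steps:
$I = -99$ ($I = 5 + \left(- \frac{3}{-3} \cdot 5 + 3\right) \left(1 - 2\right) 13 = 5 + \left(\left(-3\right) \left(- \frac{1}{3}\right) 5 + 3\right) \left(-1\right) 13 = 5 + \left(1 \cdot 5 + 3\right) \left(-1\right) 13 = 5 + \left(5 + 3\right) \left(-1\right) 13 = 5 + 8 \left(-1\right) 13 = 5 - 104 = -99$)
$\frac{1}{I - 627} = \frac{1}{-99 - 627} = \frac{1}{-726} = - \frac{1}{726}$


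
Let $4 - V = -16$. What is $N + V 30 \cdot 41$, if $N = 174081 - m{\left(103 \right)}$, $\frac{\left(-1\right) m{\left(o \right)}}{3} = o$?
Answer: $198990$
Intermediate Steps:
$V = 20$ ($V = 4 - -16 = 4 + 16 = 20$)
$m{\left(o \right)} = - 3 o$
$N = 174390$ ($N = 174081 - \left(-3\right) 103 = 174081 - -309 = 174081 + 309 = 174390$)
$N + V 30 \cdot 41 = 174390 + 20 \cdot 30 \cdot 41 = 174390 + 600 \cdot 41 = 174390 + 24600 = 198990$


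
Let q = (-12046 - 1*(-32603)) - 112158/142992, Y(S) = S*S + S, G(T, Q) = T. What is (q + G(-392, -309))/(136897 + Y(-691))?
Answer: 53394843/1625043176 ≈ 0.032857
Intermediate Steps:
Y(S) = S + S² (Y(S) = S² + S = S + S²)
q = 54432859/2648 (q = (-12046 + 32603) - 112158/142992 = 20557 - 1*2077/2648 = 20557 - 2077/2648 = 54432859/2648 ≈ 20556.)
(q + G(-392, -309))/(136897 + Y(-691)) = (54432859/2648 - 392)/(136897 - 691*(1 - 691)) = 53394843/(2648*(136897 - 691*(-690))) = 53394843/(2648*(136897 + 476790)) = (53394843/2648)/613687 = (53394843/2648)*(1/613687) = 53394843/1625043176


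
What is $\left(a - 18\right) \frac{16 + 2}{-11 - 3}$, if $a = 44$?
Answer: $- \frac{234}{7} \approx -33.429$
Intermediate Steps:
$\left(a - 18\right) \frac{16 + 2}{-11 - 3} = \left(44 - 18\right) \frac{16 + 2}{-11 - 3} = 26 \frac{18}{-14} = 26 \cdot 18 \left(- \frac{1}{14}\right) = 26 \left(- \frac{9}{7}\right) = - \frac{234}{7}$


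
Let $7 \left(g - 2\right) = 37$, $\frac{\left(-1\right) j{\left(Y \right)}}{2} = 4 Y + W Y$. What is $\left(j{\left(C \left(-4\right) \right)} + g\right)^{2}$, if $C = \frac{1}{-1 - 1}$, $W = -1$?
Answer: $\frac{1089}{49} \approx 22.224$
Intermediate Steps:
$C = - \frac{1}{2}$ ($C = \frac{1}{-2} = - \frac{1}{2} \approx -0.5$)
$j{\left(Y \right)} = - 6 Y$ ($j{\left(Y \right)} = - 2 \left(4 Y - Y\right) = - 2 \cdot 3 Y = - 6 Y$)
$g = \frac{51}{7}$ ($g = 2 + \frac{1}{7} \cdot 37 = 2 + \frac{37}{7} = \frac{51}{7} \approx 7.2857$)
$\left(j{\left(C \left(-4\right) \right)} + g\right)^{2} = \left(- 6 \left(\left(- \frac{1}{2}\right) \left(-4\right)\right) + \frac{51}{7}\right)^{2} = \left(\left(-6\right) 2 + \frac{51}{7}\right)^{2} = \left(-12 + \frac{51}{7}\right)^{2} = \left(- \frac{33}{7}\right)^{2} = \frac{1089}{49}$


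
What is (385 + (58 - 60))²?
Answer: 146689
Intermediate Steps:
(385 + (58 - 60))² = (385 - 2)² = 383² = 146689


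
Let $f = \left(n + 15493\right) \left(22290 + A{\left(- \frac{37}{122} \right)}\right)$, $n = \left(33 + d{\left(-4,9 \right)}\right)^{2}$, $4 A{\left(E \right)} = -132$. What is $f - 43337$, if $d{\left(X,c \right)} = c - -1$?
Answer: $385937557$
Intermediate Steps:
$A{\left(E \right)} = -33$ ($A{\left(E \right)} = \frac{1}{4} \left(-132\right) = -33$)
$d{\left(X,c \right)} = 1 + c$ ($d{\left(X,c \right)} = c + 1 = 1 + c$)
$n = 1849$ ($n = \left(33 + \left(1 + 9\right)\right)^{2} = \left(33 + 10\right)^{2} = 43^{2} = 1849$)
$f = 385980894$ ($f = \left(1849 + 15493\right) \left(22290 - 33\right) = 17342 \cdot 22257 = 385980894$)
$f - 43337 = 385980894 - 43337 = 385937557$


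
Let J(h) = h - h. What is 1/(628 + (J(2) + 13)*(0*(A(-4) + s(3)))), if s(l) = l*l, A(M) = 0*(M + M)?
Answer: 1/628 ≈ 0.0015924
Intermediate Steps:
J(h) = 0
A(M) = 0 (A(M) = 0*(2*M) = 0)
s(l) = l**2
1/(628 + (J(2) + 13)*(0*(A(-4) + s(3)))) = 1/(628 + (0 + 13)*(0*(0 + 3**2))) = 1/(628 + 13*(0*(0 + 9))) = 1/(628 + 13*(0*9)) = 1/(628 + 13*0) = 1/(628 + 0) = 1/628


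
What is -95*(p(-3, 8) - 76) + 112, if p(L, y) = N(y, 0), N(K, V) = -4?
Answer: 7712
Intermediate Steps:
p(L, y) = -4
-95*(p(-3, 8) - 76) + 112 = -95*(-4 - 76) + 112 = -95*(-80) + 112 = 7600 + 112 = 7712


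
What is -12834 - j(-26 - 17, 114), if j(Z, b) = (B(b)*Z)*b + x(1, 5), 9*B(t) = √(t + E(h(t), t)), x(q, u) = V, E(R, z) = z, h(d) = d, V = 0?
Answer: -12834 + 3268*√57/3 ≈ -4609.7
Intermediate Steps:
x(q, u) = 0
B(t) = √2*√t/9 (B(t) = √(t + t)/9 = √(2*t)/9 = (√2*√t)/9 = √2*√t/9)
j(Z, b) = Z*√2*b^(3/2)/9 (j(Z, b) = ((√2*√b/9)*Z)*b + 0 = (Z*√2*√b/9)*b + 0 = Z*√2*b^(3/2)/9 + 0 = Z*√2*b^(3/2)/9)
-12834 - j(-26 - 17, 114) = -12834 - (-26 - 17)*√2*114^(3/2)/9 = -12834 - (-43)*√2*114*√114/9 = -12834 - (-3268)*√57/3 = -12834 + 3268*√57/3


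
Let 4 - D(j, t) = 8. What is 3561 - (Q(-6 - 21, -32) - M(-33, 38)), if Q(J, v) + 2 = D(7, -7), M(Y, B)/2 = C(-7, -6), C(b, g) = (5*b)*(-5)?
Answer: 3917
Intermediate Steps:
C(b, g) = -25*b
D(j, t) = -4 (D(j, t) = 4 - 1*8 = 4 - 8 = -4)
M(Y, B) = 350 (M(Y, B) = 2*(-25*(-7)) = 2*175 = 350)
Q(J, v) = -6 (Q(J, v) = -2 - 4 = -6)
3561 - (Q(-6 - 21, -32) - M(-33, 38)) = 3561 - (-6 - 1*350) = 3561 - (-6 - 350) = 3561 - 1*(-356) = 3561 + 356 = 3917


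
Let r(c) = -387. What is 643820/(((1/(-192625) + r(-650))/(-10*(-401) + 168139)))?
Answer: -5337300172074375/18636469 ≈ -2.8639e+8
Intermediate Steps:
643820/(((1/(-192625) + r(-650))/(-10*(-401) + 168139))) = 643820/(((1/(-192625) - 387)/(-10*(-401) + 168139))) = 643820/(((-1/192625 - 387)/(4010 + 168139))) = 643820/((-74545876/192625/172149)) = 643820/((-74545876/192625*1/172149)) = 643820/(-74545876/33160201125) = 643820*(-33160201125/74545876) = -5337300172074375/18636469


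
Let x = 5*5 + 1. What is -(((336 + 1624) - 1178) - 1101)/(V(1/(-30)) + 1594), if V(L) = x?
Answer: 319/1620 ≈ 0.19691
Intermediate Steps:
x = 26 (x = 25 + 1 = 26)
V(L) = 26
-(((336 + 1624) - 1178) - 1101)/(V(1/(-30)) + 1594) = -(((336 + 1624) - 1178) - 1101)/(26 + 1594) = -((1960 - 1178) - 1101)/1620 = -(782 - 1101)/1620 = -(-319)/1620 = -1*(-319/1620) = 319/1620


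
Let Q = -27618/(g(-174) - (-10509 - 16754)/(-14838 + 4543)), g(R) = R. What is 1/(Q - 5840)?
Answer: -1818593/10336255810 ≈ -0.00017594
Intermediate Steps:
Q = 284327310/1818593 (Q = -27618/(-174 - (-10509 - 16754)/(-14838 + 4543)) = -27618/(-174 - (-27263)/(-10295)) = -27618/(-174 - (-27263)*(-1)/10295) = -27618/(-174 - 1*27263/10295) = -27618/(-174 - 27263/10295) = -27618/(-1818593/10295) = -27618*(-10295/1818593) = 284327310/1818593 ≈ 156.34)
1/(Q - 5840) = 1/(284327310/1818593 - 5840) = 1/(-10336255810/1818593) = -1818593/10336255810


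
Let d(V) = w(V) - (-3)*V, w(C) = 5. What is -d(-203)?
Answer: 604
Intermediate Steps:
d(V) = 5 + 3*V (d(V) = 5 - (-3)*V = 5 + 3*V)
-d(-203) = -(5 + 3*(-203)) = -(5 - 609) = -1*(-604) = 604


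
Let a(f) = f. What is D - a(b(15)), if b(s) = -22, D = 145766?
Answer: 145788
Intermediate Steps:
D - a(b(15)) = 145766 - 1*(-22) = 145766 + 22 = 145788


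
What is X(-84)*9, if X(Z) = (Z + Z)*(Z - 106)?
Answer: 287280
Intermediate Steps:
X(Z) = 2*Z*(-106 + Z) (X(Z) = (2*Z)*(-106 + Z) = 2*Z*(-106 + Z))
X(-84)*9 = (2*(-84)*(-106 - 84))*9 = (2*(-84)*(-190))*9 = 31920*9 = 287280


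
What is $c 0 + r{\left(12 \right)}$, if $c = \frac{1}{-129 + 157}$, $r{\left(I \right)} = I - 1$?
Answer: $11$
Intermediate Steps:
$r{\left(I \right)} = -1 + I$
$c = \frac{1}{28} \approx 0.035714$
$c 0 + r{\left(12 \right)} = \frac{1}{28} \cdot 0 + \left(-1 + 12\right) = 0 + 11 = 11$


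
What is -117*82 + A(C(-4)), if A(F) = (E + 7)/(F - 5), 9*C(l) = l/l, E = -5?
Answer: -211077/22 ≈ -9594.4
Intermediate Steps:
C(l) = ⅑ (C(l) = (l/l)/9 = (⅑)*1 = ⅑)
A(F) = 2/(-5 + F) (A(F) = (-5 + 7)/(F - 5) = 2/(-5 + F))
-117*82 + A(C(-4)) = -117*82 + 2/(-5 + ⅑) = -9594 + 2/(-44/9) = -9594 + 2*(-9/44) = -9594 - 9/22 = -211077/22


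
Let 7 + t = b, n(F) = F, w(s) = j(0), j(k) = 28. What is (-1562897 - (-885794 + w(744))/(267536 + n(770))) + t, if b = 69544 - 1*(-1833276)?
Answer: 45601194031/134153 ≈ 3.3992e+5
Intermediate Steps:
w(s) = 28
b = 1902820 (b = 69544 + 1833276 = 1902820)
t = 1902813 (t = -7 + 1902820 = 1902813)
(-1562897 - (-885794 + w(744))/(267536 + n(770))) + t = (-1562897 - (-885794 + 28)/(267536 + 770)) + 1902813 = (-1562897 - (-885766)/268306) + 1902813 = (-1562897 - 1*(-442883/134153)) + 1902813 = (-1562897 + 442883/134153) + 1902813 = -209666878358/134153 + 1902813 = 45601194031/134153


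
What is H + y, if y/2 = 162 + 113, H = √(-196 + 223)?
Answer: 550 + 3*√3 ≈ 555.20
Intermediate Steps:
H = 3*√3 (H = √27 = 3*√3 ≈ 5.1962)
y = 550 (y = 2*(162 + 113) = 2*275 = 550)
H + y = 3*√3 + 550 = 550 + 3*√3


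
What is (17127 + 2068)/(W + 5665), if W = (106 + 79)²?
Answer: 3839/7978 ≈ 0.48120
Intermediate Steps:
W = 34225 (W = 185² = 34225)
(17127 + 2068)/(W + 5665) = (17127 + 2068)/(34225 + 5665) = 19195/39890 = 19195*(1/39890) = 3839/7978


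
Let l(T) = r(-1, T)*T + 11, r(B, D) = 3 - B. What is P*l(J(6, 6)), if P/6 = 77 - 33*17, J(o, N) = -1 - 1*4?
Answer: 26136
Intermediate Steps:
J(o, N) = -5 (J(o, N) = -1 - 4 = -5)
P = -2904 (P = 6*(77 - 33*17) = 6*(77 - 561) = 6*(-484) = -2904)
l(T) = 11 + 4*T (l(T) = (3 - 1*(-1))*T + 11 = (3 + 1)*T + 11 = 4*T + 11 = 11 + 4*T)
P*l(J(6, 6)) = -2904*(11 + 4*(-5)) = -2904*(11 - 20) = -2904*(-9) = 26136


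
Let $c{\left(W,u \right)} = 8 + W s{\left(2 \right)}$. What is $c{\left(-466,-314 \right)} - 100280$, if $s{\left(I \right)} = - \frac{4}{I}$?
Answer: $-99340$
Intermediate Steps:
$c{\left(W,u \right)} = 8 - 2 W$ ($c{\left(W,u \right)} = 8 + W \left(- \frac{4}{2}\right) = 8 + W \left(\left(-4\right) \frac{1}{2}\right) = 8 + W \left(-2\right) = 8 - 2 W$)
$c{\left(-466,-314 \right)} - 100280 = \left(8 - -932\right) - 100280 = \left(8 + 932\right) - 100280 = 940 - 100280 = -99340$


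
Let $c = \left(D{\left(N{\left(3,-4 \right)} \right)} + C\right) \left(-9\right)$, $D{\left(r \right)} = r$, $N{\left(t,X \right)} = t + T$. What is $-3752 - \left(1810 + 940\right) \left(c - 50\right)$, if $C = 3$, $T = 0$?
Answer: $282248$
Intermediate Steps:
$N{\left(t,X \right)} = t$ ($N{\left(t,X \right)} = t + 0 = t$)
$c = -54$ ($c = \left(3 + 3\right) \left(-9\right) = 6 \left(-9\right) = -54$)
$-3752 - \left(1810 + 940\right) \left(c - 50\right) = -3752 - \left(1810 + 940\right) \left(-54 - 50\right) = -3752 - 2750 \left(-104\right) = -3752 - -286000 = -3752 + 286000 = 282248$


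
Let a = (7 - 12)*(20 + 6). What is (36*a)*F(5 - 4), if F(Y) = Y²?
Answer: -4680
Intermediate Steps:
a = -130 (a = -5*26 = -130)
(36*a)*F(5 - 4) = (36*(-130))*(5 - 4)² = -4680*1² = -4680*1 = -4680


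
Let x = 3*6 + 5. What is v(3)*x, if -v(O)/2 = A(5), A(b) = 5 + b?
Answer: -460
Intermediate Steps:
v(O) = -20 (v(O) = -2*(5 + 5) = -2*10 = -20)
x = 23 (x = 18 + 5 = 23)
v(3)*x = -20*23 = -460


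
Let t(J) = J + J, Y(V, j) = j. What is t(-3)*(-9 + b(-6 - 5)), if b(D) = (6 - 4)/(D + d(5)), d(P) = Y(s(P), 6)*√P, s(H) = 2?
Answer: 3054/59 - 72*√5/59 ≈ 49.034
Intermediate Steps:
t(J) = 2*J
d(P) = 6*√P
b(D) = 2/(D + 6*√5) (b(D) = (6 - 4)/(D + 6*√5) = 2/(D + 6*√5))
t(-3)*(-9 + b(-6 - 5)) = (2*(-3))*(-9 + 2/((-6 - 5) + 6*√5)) = -6*(-9 + 2/(-11 + 6*√5)) = 54 - 12/(-11 + 6*√5)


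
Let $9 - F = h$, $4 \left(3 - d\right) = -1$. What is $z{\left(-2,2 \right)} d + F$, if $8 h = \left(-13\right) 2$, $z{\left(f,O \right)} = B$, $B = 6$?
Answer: $\frac{127}{4} \approx 31.75$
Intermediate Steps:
$z{\left(f,O \right)} = 6$
$d = \frac{13}{4}$ ($d = 3 - - \frac{1}{4} = 3 + \frac{1}{4} = \frac{13}{4} \approx 3.25$)
$h = - \frac{13}{4}$ ($h = \frac{\left(-13\right) 2}{8} = \frac{1}{8} \left(-26\right) = - \frac{13}{4} \approx -3.25$)
$F = \frac{49}{4}$ ($F = 9 - - \frac{13}{4} = 9 + \frac{13}{4} = \frac{49}{4} \approx 12.25$)
$z{\left(-2,2 \right)} d + F = 6 \cdot \frac{13}{4} + \frac{49}{4} = \frac{39}{2} + \frac{49}{4} = \frac{127}{4}$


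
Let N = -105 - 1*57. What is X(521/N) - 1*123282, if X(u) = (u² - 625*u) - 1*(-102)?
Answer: -3179713229/26244 ≈ -1.2116e+5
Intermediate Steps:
N = -162 (N = -105 - 57 = -162)
X(u) = 102 + u² - 625*u (X(u) = (u² - 625*u) + 102 = 102 + u² - 625*u)
X(521/N) - 1*123282 = (102 + (521/(-162))² - 325625/(-162)) - 1*123282 = (102 + (521*(-1/162))² - 325625*(-1)/162) - 123282 = (102 + (-521/162)² - 625*(-521/162)) - 123282 = (102 + 271441/26244 + 325625/162) - 123282 = 55699579/26244 - 123282 = -3179713229/26244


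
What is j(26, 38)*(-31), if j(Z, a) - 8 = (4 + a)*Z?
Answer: -34100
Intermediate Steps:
j(Z, a) = 8 + Z*(4 + a) (j(Z, a) = 8 + (4 + a)*Z = 8 + Z*(4 + a))
j(26, 38)*(-31) = (8 + 4*26 + 26*38)*(-31) = (8 + 104 + 988)*(-31) = 1100*(-31) = -34100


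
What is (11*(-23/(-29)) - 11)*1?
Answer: -66/29 ≈ -2.2759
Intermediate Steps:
(11*(-23/(-29)) - 11)*1 = (11*(-23*(-1/29)) - 11)*1 = (11*(23/29) - 11)*1 = (253/29 - 11)*1 = -66/29*1 = -66/29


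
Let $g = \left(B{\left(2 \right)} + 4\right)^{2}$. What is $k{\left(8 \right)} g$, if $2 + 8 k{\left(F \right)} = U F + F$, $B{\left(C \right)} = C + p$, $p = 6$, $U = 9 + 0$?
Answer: $1404$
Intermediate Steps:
$U = 9$
$B{\left(C \right)} = 6 + C$ ($B{\left(C \right)} = C + 6 = 6 + C$)
$k{\left(F \right)} = - \frac{1}{4} + \frac{5 F}{4}$ ($k{\left(F \right)} = - \frac{1}{4} + \frac{9 F + F}{8} = - \frac{1}{4} + \frac{10 F}{8} = - \frac{1}{4} + \frac{5 F}{4}$)
$g = 144$ ($g = \left(\left(6 + 2\right) + 4\right)^{2} = \left(8 + 4\right)^{2} = 12^{2} = 144$)
$k{\left(8 \right)} g = \left(- \frac{1}{4} + \frac{5}{4} \cdot 8\right) 144 = \left(- \frac{1}{4} + 10\right) 144 = \frac{39}{4} \cdot 144 = 1404$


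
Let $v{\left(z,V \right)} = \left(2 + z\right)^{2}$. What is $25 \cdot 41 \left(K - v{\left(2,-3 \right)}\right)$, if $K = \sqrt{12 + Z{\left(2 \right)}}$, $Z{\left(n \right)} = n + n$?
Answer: $-12300$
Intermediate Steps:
$Z{\left(n \right)} = 2 n$
$K = 4$ ($K = \sqrt{12 + 2 \cdot 2} = \sqrt{12 + 4} = \sqrt{16} = 4$)
$25 \cdot 41 \left(K - v{\left(2,-3 \right)}\right) = 25 \cdot 41 \left(4 - \left(2 + 2\right)^{2}\right) = 1025 \left(4 - 4^{2}\right) = 1025 \left(4 - 16\right) = 1025 \left(-12\right) = -12300$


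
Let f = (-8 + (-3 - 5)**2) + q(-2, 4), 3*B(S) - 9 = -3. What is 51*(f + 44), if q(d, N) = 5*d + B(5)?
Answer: 4692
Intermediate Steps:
B(S) = 2 (B(S) = 3 + (1/3)*(-3) = 3 - 1 = 2)
q(d, N) = 2 + 5*d (q(d, N) = 5*d + 2 = 2 + 5*d)
f = 48 (f = (-8 + (-3 - 5)**2) + (2 + 5*(-2)) = (-8 + (-8)**2) + (2 - 10) = (-8 + 64) - 8 = 56 - 8 = 48)
51*(f + 44) = 51*(48 + 44) = 51*92 = 4692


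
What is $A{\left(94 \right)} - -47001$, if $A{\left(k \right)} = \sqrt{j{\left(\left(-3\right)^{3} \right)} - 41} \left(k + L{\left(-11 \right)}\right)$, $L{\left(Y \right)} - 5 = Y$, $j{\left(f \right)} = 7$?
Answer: $47001 + 88 i \sqrt{34} \approx 47001.0 + 513.12 i$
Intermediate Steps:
$L{\left(Y \right)} = 5 + Y$
$A{\left(k \right)} = i \sqrt{34} \left(-6 + k\right)$ ($A{\left(k \right)} = \sqrt{7 - 41} \left(k + \left(5 - 11\right)\right) = \sqrt{-34} \left(k - 6\right) = i \sqrt{34} \left(-6 + k\right)$)
$A{\left(94 \right)} - -47001 = i \sqrt{34} \left(-6 + 94\right) - -47001 = i \sqrt{34} \cdot 88 + 47001 = 88 i \sqrt{34} + 47001 = 47001 + 88 i \sqrt{34}$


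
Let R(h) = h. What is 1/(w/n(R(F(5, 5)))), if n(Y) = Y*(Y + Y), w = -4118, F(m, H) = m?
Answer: -25/2059 ≈ -0.012142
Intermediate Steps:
n(Y) = 2*Y² (n(Y) = Y*(2*Y) = 2*Y²)
1/(w/n(R(F(5, 5)))) = 1/(-4118/(2*5²)) = 1/(-4118/(2*25)) = 1/(-4118/50) = 1/(-4118*1/50) = 1/(-2059/25) = -25/2059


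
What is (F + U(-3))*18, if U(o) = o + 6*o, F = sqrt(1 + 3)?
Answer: -342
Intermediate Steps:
F = 2 (F = sqrt(4) = 2)
U(o) = 7*o
(F + U(-3))*18 = (2 + 7*(-3))*18 = (2 - 21)*18 = -19*18 = -342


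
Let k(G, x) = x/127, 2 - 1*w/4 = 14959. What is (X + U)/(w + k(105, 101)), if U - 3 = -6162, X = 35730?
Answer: -1251839/2532685 ≈ -0.49427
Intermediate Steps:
U = -6159 (U = 3 - 6162 = -6159)
w = -59828 (w = 8 - 4*14959 = 8 - 59836 = -59828)
k(G, x) = x/127 (k(G, x) = x*(1/127) = x/127)
(X + U)/(w + k(105, 101)) = (35730 - 6159)/(-59828 + (1/127)*101) = 29571/(-59828 + 101/127) = 29571/(-7598055/127) = 29571*(-127/7598055) = -1251839/2532685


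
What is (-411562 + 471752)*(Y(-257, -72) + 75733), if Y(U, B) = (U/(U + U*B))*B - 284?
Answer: 322434880690/71 ≈ 4.5413e+9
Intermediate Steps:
Y(U, B) = -284 + B*U/(U + B*U) (Y(U, B) = (U/(U + B*U))*B - 284 = B*U/(U + B*U) - 284 = -284 + B*U/(U + B*U))
(-411562 + 471752)*(Y(-257, -72) + 75733) = (-411562 + 471752)*((-284 - 283*(-72))/(1 - 72) + 75733) = 60190*((-284 + 20376)/(-71) + 75733) = 60190*(-1/71*20092 + 75733) = 60190*(-20092/71 + 75733) = 60190*(5356951/71) = 322434880690/71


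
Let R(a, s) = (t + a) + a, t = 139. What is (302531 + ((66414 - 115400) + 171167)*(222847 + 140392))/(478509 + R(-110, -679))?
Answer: 22190603395/239214 ≈ 92765.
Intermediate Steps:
R(a, s) = 139 + 2*a (R(a, s) = (139 + a) + a = 139 + 2*a)
(302531 + ((66414 - 115400) + 171167)*(222847 + 140392))/(478509 + R(-110, -679)) = (302531 + ((66414 - 115400) + 171167)*(222847 + 140392))/(478509 + (139 + 2*(-110))) = (302531 + (-48986 + 171167)*363239)/(478509 + (139 - 220)) = (302531 + 122181*363239)/(478509 - 81) = (302531 + 44380904259)/478428 = 44381206790*(1/478428) = 22190603395/239214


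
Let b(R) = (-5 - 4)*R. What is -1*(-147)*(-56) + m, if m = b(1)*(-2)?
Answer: -8214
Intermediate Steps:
b(R) = -9*R
m = 18 (m = -9*1*(-2) = -9*(-2) = 18)
-1*(-147)*(-56) + m = -1*(-147)*(-56) + 18 = 147*(-56) + 18 = -8232 + 18 = -8214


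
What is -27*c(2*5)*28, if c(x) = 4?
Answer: -3024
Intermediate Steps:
-27*c(2*5)*28 = -27*4*28 = -108*28 = -3024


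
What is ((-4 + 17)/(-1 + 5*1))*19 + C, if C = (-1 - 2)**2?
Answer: 283/4 ≈ 70.750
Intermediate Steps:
C = 9 (C = (-3)**2 = 9)
((-4 + 17)/(-1 + 5*1))*19 + C = ((-4 + 17)/(-1 + 5*1))*19 + 9 = (13/(-1 + 5))*19 + 9 = (13/4)*19 + 9 = 247/4 + 9 = 283/4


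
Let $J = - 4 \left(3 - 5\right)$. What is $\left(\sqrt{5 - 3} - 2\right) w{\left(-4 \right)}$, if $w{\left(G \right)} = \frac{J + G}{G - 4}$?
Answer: $1 - \frac{\sqrt{2}}{2} \approx 0.29289$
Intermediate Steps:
$J = 8$ ($J = \left(-4\right) \left(-2\right) = 8$)
$w{\left(G \right)} = \frac{8 + G}{-4 + G}$ ($w{\left(G \right)} = \frac{8 + G}{G - 4} = \frac{8 + G}{-4 + G}$)
$\left(\sqrt{5 - 3} - 2\right) w{\left(-4 \right)} = \left(\sqrt{5 - 3} - 2\right) \frac{8 - 4}{-4 - 4} = \left(\sqrt{2} - 2\right) \frac{1}{-8} \cdot 4 = \left(-2 + \sqrt{2}\right) \left(\left(- \frac{1}{8}\right) 4\right) = \left(-2 + \sqrt{2}\right) \left(- \frac{1}{2}\right) = 1 - \frac{\sqrt{2}}{2}$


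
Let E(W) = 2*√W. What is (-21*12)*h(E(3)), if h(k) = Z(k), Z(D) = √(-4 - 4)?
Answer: -504*I*√2 ≈ -712.76*I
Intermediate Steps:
Z(D) = 2*I*√2 (Z(D) = √(-8) = 2*I*√2)
h(k) = 2*I*√2
(-21*12)*h(E(3)) = (-21*12)*(2*I*√2) = -504*I*√2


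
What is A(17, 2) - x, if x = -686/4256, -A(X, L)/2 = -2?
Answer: 1265/304 ≈ 4.1612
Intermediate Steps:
A(X, L) = 4 (A(X, L) = -2*(-2) = 4)
x = -49/304 (x = -686*1/4256 = -49/304 ≈ -0.16118)
A(17, 2) - x = 4 - 1*(-49/304) = 4 + 49/304 = 1265/304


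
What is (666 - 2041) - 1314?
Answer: -2689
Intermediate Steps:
(666 - 2041) - 1314 = -1375 - 1314 = -2689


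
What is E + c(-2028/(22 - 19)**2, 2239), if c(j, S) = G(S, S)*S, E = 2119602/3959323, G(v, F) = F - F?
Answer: 2119602/3959323 ≈ 0.53534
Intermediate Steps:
G(v, F) = 0
E = 2119602/3959323 (E = 2119602*(1/3959323) = 2119602/3959323 ≈ 0.53534)
c(j, S) = 0 (c(j, S) = 0*S = 0)
E + c(-2028/(22 - 19)**2, 2239) = 2119602/3959323 + 0 = 2119602/3959323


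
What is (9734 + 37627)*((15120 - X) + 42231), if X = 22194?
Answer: 1665070677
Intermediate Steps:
(9734 + 37627)*((15120 - X) + 42231) = (9734 + 37627)*((15120 - 1*22194) + 42231) = 47361*((15120 - 22194) + 42231) = 47361*(-7074 + 42231) = 47361*35157 = 1665070677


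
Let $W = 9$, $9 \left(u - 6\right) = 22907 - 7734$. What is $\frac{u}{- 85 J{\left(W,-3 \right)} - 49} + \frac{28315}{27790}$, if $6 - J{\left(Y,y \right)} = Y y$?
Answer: $\frac{2172434}{5098671} \approx 0.42608$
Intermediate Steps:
$u = \frac{15227}{9}$ ($u = 6 + \frac{22907 - 7734}{9} = 6 + \frac{1}{9} \cdot 15173 = 6 + \frac{15173}{9} = \frac{15227}{9} \approx 1691.9$)
$J{\left(Y,y \right)} = 6 - Y y$
$\frac{u}{- 85 J{\left(W,-3 \right)} - 49} + \frac{28315}{27790} = \frac{15227}{9 \left(- 85 \left(6 - 9 \left(-3\right)\right) - 49\right)} + \frac{28315}{27790} = \frac{15227}{9 \left(- 85 \left(6 + 27\right) - 49\right)} + 28315 \cdot \frac{1}{27790} = \frac{15227}{9 \left(\left(-85\right) 33 - 49\right)} + \frac{809}{794} = \frac{15227}{9 \left(-2805 - 49\right)} + \frac{809}{794} = \frac{15227}{9 \left(-2854\right)} + \frac{809}{794} = \frac{15227}{9} \left(- \frac{1}{2854}\right) + \frac{809}{794} = - \frac{15227}{25686} + \frac{809}{794} = \frac{2172434}{5098671}$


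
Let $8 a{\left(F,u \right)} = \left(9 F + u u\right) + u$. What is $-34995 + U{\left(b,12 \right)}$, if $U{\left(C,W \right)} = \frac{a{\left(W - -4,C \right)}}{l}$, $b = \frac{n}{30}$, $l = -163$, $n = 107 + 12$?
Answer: $- \frac{41070279331}{1173600} \approx -34995.0$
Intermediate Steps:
$a{\left(F,u \right)} = \frac{u}{8} + \frac{u^{2}}{8} + \frac{9 F}{8}$ ($a{\left(F,u \right)} = \frac{\left(9 F + u u\right) + u}{8} = \frac{\left(9 F + u^{2}\right) + u}{8} = \frac{\left(u^{2} + 9 F\right) + u}{8} = \frac{u + u^{2} + 9 F}{8} = \frac{u}{8} + \frac{u^{2}}{8} + \frac{9 F}{8}$)
$n = 119$
$b = \frac{119}{30} \approx 3.9667$
$U{\left(C,W \right)} = - \frac{9}{326} - \frac{9 W}{1304} - \frac{C}{1304} - \frac{C^{2}}{1304}$ ($U{\left(C,W \right)} = \frac{\frac{C}{8} + \frac{C^{2}}{8} + \frac{9 \left(W - -4\right)}{8}}{-163} = \left(\frac{C}{8} + \frac{C^{2}}{8} + \frac{9 \left(W + 4\right)}{8}\right) \left(- \frac{1}{163}\right) = \left(\frac{C}{8} + \frac{C^{2}}{8} + \frac{9 \left(4 + W\right)}{8}\right) \left(- \frac{1}{163}\right) = \left(\frac{C}{8} + \frac{C^{2}}{8} + \left(\frac{9}{2} + \frac{9 W}{8}\right)\right) \left(- \frac{1}{163}\right) = \left(\frac{9}{2} + \frac{C}{8} + \frac{C^{2}}{8} + \frac{9 W}{8}\right) \left(- \frac{1}{163}\right) = - \frac{9}{326} - \frac{9 W}{1304} - \frac{C}{1304} - \frac{C^{2}}{1304}$)
$-34995 + U{\left(b,12 \right)} = -34995 - \left(\frac{4439}{39120} + \frac{14161}{1173600}\right) = -34995 - \frac{147331}{1173600} = - \frac{41070279331}{1173600}$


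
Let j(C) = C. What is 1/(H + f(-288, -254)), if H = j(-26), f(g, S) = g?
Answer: -1/314 ≈ -0.0031847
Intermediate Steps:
H = -26
1/(H + f(-288, -254)) = 1/(-26 - 288) = 1/(-314) = -1/314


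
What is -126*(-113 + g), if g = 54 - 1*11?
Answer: 8820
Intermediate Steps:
g = 43 (g = 54 - 11 = 43)
-126*(-113 + g) = -126*(-113 + 43) = -126*(-70) = 8820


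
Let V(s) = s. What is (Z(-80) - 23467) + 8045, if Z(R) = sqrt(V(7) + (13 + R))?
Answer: -15422 + 2*I*sqrt(15) ≈ -15422.0 + 7.746*I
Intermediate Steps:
Z(R) = sqrt(20 + R) (Z(R) = sqrt(7 + (13 + R)) = sqrt(20 + R))
(Z(-80) - 23467) + 8045 = (sqrt(20 - 80) - 23467) + 8045 = (sqrt(-60) - 23467) + 8045 = (2*I*sqrt(15) - 23467) + 8045 = (-23467 + 2*I*sqrt(15)) + 8045 = -15422 + 2*I*sqrt(15)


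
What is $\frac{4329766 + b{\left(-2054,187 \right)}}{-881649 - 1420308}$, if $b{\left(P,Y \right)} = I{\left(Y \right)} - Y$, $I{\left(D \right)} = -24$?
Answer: $- \frac{1443185}{767319} \approx -1.8808$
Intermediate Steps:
$b{\left(P,Y \right)} = -24 - Y$
$\frac{4329766 + b{\left(-2054,187 \right)}}{-881649 - 1420308} = \frac{4329766 - 211}{-881649 - 1420308} = \frac{4329766 - 211}{-2301957} = \left(4329766 - 211\right) \left(- \frac{1}{2301957}\right) = 4329555 \left(- \frac{1}{2301957}\right) = - \frac{1443185}{767319}$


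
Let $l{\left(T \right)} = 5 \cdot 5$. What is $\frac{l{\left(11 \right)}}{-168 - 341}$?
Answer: $- \frac{25}{509} \approx -0.049116$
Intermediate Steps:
$l{\left(T \right)} = 25$
$\frac{l{\left(11 \right)}}{-168 - 341} = \frac{25}{-168 - 341} = \frac{25}{-509} = 25 \left(- \frac{1}{509}\right) = - \frac{25}{509}$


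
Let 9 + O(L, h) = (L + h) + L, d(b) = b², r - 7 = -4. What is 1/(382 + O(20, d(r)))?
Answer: 1/422 ≈ 0.0023697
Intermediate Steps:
r = 3 (r = 7 - 4 = 3)
O(L, h) = -9 + h + 2*L (O(L, h) = -9 + ((L + h) + L) = -9 + (h + 2*L) = -9 + h + 2*L)
1/(382 + O(20, d(r))) = 1/(382 + (-9 + 3² + 2*20)) = 1/(382 + (-9 + 9 + 40)) = 1/(382 + 40) = 1/422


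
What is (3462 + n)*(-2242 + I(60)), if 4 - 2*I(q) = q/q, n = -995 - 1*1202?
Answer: -5668465/2 ≈ -2.8342e+6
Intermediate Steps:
n = -2197 (n = -995 - 1202 = -2197)
I(q) = 3/2 (I(q) = 2 - q/(2*q) = 2 - ½*1 = 2 - ½ = 3/2)
(3462 + n)*(-2242 + I(60)) = (3462 - 2197)*(-2242 + 3/2) = 1265*(-4481/2) = -5668465/2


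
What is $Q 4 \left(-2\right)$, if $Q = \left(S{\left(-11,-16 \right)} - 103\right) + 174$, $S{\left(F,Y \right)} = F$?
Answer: $-480$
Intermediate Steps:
$Q = 60$ ($Q = \left(-11 - 103\right) + 174 = -114 + 174 = 60$)
$Q 4 \left(-2\right) = 60 \cdot 4 \left(-2\right) = 60 \left(-8\right) = -480$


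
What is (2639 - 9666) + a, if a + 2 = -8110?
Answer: -15139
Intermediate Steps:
a = -8112 (a = -2 - 8110 = -8112)
(2639 - 9666) + a = (2639 - 9666) - 8112 = -7027 - 8112 = -15139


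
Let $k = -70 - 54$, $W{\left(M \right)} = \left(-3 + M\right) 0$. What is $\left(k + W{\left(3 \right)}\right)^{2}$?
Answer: $15376$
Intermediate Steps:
$W{\left(M \right)} = 0$
$k = -124$ ($k = -70 - 54 = -124$)
$\left(k + W{\left(3 \right)}\right)^{2} = \left(-124 + 0\right)^{2} = \left(-124\right)^{2} = 15376$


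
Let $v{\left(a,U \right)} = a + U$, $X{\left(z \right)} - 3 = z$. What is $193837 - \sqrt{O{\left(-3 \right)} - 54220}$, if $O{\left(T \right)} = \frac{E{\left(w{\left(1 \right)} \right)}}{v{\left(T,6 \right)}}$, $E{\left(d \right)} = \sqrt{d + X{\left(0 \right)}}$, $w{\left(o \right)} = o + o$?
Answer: $193837 - \frac{\sqrt{-487980 + 3 \sqrt{5}}}{3} \approx 1.9384 \cdot 10^{5} - 232.85 i$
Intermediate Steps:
$X{\left(z \right)} = 3 + z$
$w{\left(o \right)} = 2 o$
$v{\left(a,U \right)} = U + a$
$E{\left(d \right)} = \sqrt{3 + d}$ ($E{\left(d \right)} = \sqrt{d + \left(3 + 0\right)} = \sqrt{d + 3} = \sqrt{3 + d}$)
$O{\left(T \right)} = \frac{\sqrt{5}}{6 + T}$ ($O{\left(T \right)} = \frac{\sqrt{3 + 2 \cdot 1}}{6 + T} = \frac{\sqrt{3 + 2}}{6 + T} = \frac{\sqrt{5}}{6 + T}$)
$193837 - \sqrt{O{\left(-3 \right)} - 54220} = 193837 - \sqrt{\frac{\sqrt{5}}{6 - 3} - 54220} = 193837 - \sqrt{\frac{\sqrt{5}}{3} - 54220} = 193837 - \sqrt{-54220 + \frac{\sqrt{5}}{3}}$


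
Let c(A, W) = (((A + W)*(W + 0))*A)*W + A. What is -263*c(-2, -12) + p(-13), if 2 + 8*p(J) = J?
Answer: -8479135/8 ≈ -1.0599e+6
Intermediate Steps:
p(J) = -1/4 + J/8
c(A, W) = A + A*W**2*(A + W) (c(A, W) = (((A + W)*W)*A)*W + A = ((W*(A + W))*A)*W + A = (A*W*(A + W))*W + A = A*W**2*(A + W) + A = A + A*W**2*(A + W))
-263*c(-2, -12) + p(-13) = -(-526)*(1 + (-12)**3 - 2*(-12)**2) + (-1/4 + (1/8)*(-13)) = -(-526)*(1 - 1728 - 2*144) + (-1/4 - 13/8) = -(-526)*(1 - 1728 - 288) - 15/8 = -(-526)*(-2015) - 15/8 = -263*4030 - 15/8 = -1059890 - 15/8 = -8479135/8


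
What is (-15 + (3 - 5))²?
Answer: 289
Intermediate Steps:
(-15 + (3 - 5))² = (-15 - 2)² = (-17)² = 289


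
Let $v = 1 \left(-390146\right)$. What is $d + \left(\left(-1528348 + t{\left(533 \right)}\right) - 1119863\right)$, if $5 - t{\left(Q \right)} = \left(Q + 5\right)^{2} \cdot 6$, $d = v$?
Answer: $-4775016$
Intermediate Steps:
$v = -390146$
$d = -390146$
$t{\left(Q \right)} = 5 - 6 \left(5 + Q\right)^{2}$ ($t{\left(Q \right)} = 5 - \left(Q + 5\right)^{2} \cdot 6 = 5 - \left(5 + Q\right)^{2} \cdot 6 = 5 - 6 \left(5 + Q\right)^{2}$)
$d + \left(\left(-1528348 + t{\left(533 \right)}\right) - 1119863\right) = -390146 + \left(\left(-1528348 + \left(5 - 6 \left(5 + 533\right)^{2}\right)\right) - 1119863\right) = -390146 + \left(\left(-1528348 + \left(5 - 6 \cdot 538^{2}\right)\right) - 1119863\right) = -390146 + \left(\left(-1528348 + \left(5 - 1736664\right)\right) - 1119863\right) = -390146 - 4384870 = -4775016$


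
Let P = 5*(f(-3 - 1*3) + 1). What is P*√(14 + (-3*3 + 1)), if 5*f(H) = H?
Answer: -√6 ≈ -2.4495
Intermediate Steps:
f(H) = H/5
P = -1 (P = 5*((-3 - 1*3)/5 + 1) = 5*((-3 - 3)/5 + 1) = 5*((⅕)*(-6) + 1) = 5*(-6/5 + 1) = 5*(-⅕) = -1)
P*√(14 + (-3*3 + 1)) = -√(14 + (-3*3 + 1)) = -√(14 + (-9 + 1)) = -√(14 - 8) = -√6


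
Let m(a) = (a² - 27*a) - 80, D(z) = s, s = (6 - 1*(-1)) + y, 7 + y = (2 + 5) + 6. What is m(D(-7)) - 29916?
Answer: -30178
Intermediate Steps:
y = 6 (y = -7 + ((2 + 5) + 6) = -7 + (7 + 6) = -7 + 13 = 6)
s = 13 (s = (6 - 1*(-1)) + 6 = (6 + 1) + 6 = 7 + 6 = 13)
D(z) = 13
m(a) = -80 + a² - 27*a
m(D(-7)) - 29916 = (-80 + 13² - 27*13) - 29916 = (-80 + 169 - 351) - 29916 = -262 - 29916 = -30178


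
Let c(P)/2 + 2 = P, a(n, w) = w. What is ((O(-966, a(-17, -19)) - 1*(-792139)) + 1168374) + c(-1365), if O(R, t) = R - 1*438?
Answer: 1956375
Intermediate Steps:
c(P) = -4 + 2*P
O(R, t) = -438 + R (O(R, t) = R - 438 = -438 + R)
((O(-966, a(-17, -19)) - 1*(-792139)) + 1168374) + c(-1365) = (((-438 - 966) - 1*(-792139)) + 1168374) + (-4 + 2*(-1365)) = ((-1404 + 792139) + 1168374) + (-4 - 2730) = (790735 + 1168374) - 2734 = 1959109 - 2734 = 1956375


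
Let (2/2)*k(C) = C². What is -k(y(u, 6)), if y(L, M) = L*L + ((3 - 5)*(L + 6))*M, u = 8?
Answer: -10816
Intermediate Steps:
y(L, M) = L² + M*(-12 - 2*L) (y(L, M) = L² + (-2*(6 + L))*M = L² + (-12 - 2*L)*M = L² + M*(-12 - 2*L))
k(C) = C²
-k(y(u, 6)) = -(8² - 12*6 - 2*8*6)² = -(64 - 72 - 96)² = -1*(-104)² = -1*10816 = -10816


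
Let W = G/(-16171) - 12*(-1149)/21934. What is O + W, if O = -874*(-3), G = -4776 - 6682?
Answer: 465241912814/177347357 ≈ 2623.3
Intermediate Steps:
G = -11458
O = 2622 (O = -38*(-69) = 2622)
W = 237142760/177347357 (W = -11458/(-16171) - 12*(-1149)/21934 = -11458*(-1/16171) + 13788*(1/21934) = 11458/16171 + 6894/10967 = 237142760/177347357 ≈ 1.3372)
O + W = 2622 + 237142760/177347357 = 465241912814/177347357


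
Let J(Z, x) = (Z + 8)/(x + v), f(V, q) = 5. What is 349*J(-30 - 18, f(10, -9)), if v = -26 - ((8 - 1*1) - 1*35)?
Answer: -13960/7 ≈ -1994.3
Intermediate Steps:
v = 2 (v = -26 - ((8 - 1) - 35) = -26 - (7 - 35) = -26 - 1*(-28) = -26 + 28 = 2)
J(Z, x) = (8 + Z)/(2 + x) (J(Z, x) = (Z + 8)/(x + 2) = (8 + Z)/(2 + x))
349*J(-30 - 18, f(10, -9)) = 349*((8 + (-30 - 18))/(2 + 5)) = 349*((8 - 48)/7) = 349*((⅐)*(-40)) = 349*(-40/7) = -13960/7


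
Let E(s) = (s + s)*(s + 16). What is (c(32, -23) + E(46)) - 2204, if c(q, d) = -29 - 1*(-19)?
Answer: 3490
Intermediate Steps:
c(q, d) = -10 (c(q, d) = -29 + 19 = -10)
E(s) = 2*s*(16 + s) (E(s) = (2*s)*(16 + s) = 2*s*(16 + s))
(c(32, -23) + E(46)) - 2204 = (-10 + 2*46*(16 + 46)) - 2204 = (-10 + 2*46*62) - 2204 = (-10 + 5704) - 2204 = 5694 - 2204 = 3490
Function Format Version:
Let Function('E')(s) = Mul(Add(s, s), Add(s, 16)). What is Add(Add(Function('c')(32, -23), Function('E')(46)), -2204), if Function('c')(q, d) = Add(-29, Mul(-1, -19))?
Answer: 3490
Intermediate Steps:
Function('c')(q, d) = -10 (Function('c')(q, d) = Add(-29, 19) = -10)
Function('E')(s) = Mul(2, s, Add(16, s)) (Function('E')(s) = Mul(Mul(2, s), Add(16, s)) = Mul(2, s, Add(16, s)))
Add(Add(Function('c')(32, -23), Function('E')(46)), -2204) = Add(Add(-10, Mul(2, 46, Add(16, 46))), -2204) = Add(Add(-10, Mul(2, 46, 62)), -2204) = Add(Add(-10, 5704), -2204) = Add(5694, -2204) = 3490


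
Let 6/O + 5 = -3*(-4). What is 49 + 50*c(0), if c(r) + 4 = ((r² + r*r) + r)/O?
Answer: -151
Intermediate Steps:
O = 6/7 (O = 6/(-5 - 3*(-4)) = 6/(-5 + 12) = 6/7 ≈ 0.85714)
c(r) = -4 + 7*r²/3 + 7*r/6 (c(r) = -4 + ((r² + r*r) + r)/(6/7) = -4 + ((r² + r²) + r)*(7/6) = -4 + (2*r² + r)*(7/6) = -4 + (r + 2*r²)*(7/6) = -4 + (7*r²/3 + 7*r/6) = -4 + 7*r²/3 + 7*r/6)
49 + 50*c(0) = 49 + 50*(-4 + (7/3)*0² + (7/6)*0) = 49 + 50*(-4 + (7/3)*0 + 0) = 49 + 50*(-4 + 0 + 0) = 49 + 50*(-4) = 49 - 200 = -151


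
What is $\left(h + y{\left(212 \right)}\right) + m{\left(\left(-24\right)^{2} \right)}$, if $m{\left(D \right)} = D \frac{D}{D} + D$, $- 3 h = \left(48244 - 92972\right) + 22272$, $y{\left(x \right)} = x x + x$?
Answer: $\frac{161380}{3} \approx 53793.0$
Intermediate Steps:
$y{\left(x \right)} = x + x^{2}$ ($y{\left(x \right)} = x^{2} + x = x + x^{2}$)
$h = \frac{22456}{3}$ ($h = - \frac{\left(48244 - 92972\right) + 22272}{3} = - \frac{-44728 + 22272}{3} = \left(- \frac{1}{3}\right) \left(-22456\right) = \frac{22456}{3} \approx 7485.3$)
$m{\left(D \right)} = 2 D$ ($m{\left(D \right)} = D 1 + D = D + D = 2 D$)
$\left(h + y{\left(212 \right)}\right) + m{\left(\left(-24\right)^{2} \right)} = \left(\frac{22456}{3} + 212 \left(1 + 212\right)\right) + 2 \left(-24\right)^{2} = \left(\frac{22456}{3} + 212 \cdot 213\right) + 2 \cdot 576 = \left(\frac{22456}{3} + 45156\right) + 1152 = \frac{157924}{3} + 1152 = \frac{161380}{3}$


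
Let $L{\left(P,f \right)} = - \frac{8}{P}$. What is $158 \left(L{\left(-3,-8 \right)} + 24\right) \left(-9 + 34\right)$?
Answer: $\frac{316000}{3} \approx 1.0533 \cdot 10^{5}$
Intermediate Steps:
$158 \left(L{\left(-3,-8 \right)} + 24\right) \left(-9 + 34\right) = 158 \left(- \frac{8}{-3} + 24\right) \left(-9 + 34\right) = 158 \left(\left(-8\right) \left(- \frac{1}{3}\right) + 24\right) 25 = 158 \left(\frac{8}{3} + 24\right) 25 = 158 \cdot \frac{80}{3} \cdot 25 = 158 \cdot \frac{2000}{3} = \frac{316000}{3}$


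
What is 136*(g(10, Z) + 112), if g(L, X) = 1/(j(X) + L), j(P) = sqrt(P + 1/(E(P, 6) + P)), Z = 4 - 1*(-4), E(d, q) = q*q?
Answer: 61703744/4047 - 272*sqrt(3883)/4047 ≈ 15243.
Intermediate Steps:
E(d, q) = q**2
Z = 8 (Z = 4 + 4 = 8)
j(P) = sqrt(P + 1/(36 + P)) (j(P) = sqrt(P + 1/(6**2 + P)) = sqrt(P + 1/(36 + P)))
g(L, X) = 1/(L + sqrt((1 + X*(36 + X))/(36 + X))) (g(L, X) = 1/(sqrt((1 + X*(36 + X))/(36 + X)) + L) = 1/(L + sqrt((1 + X*(36 + X))/(36 + X))))
136*(g(10, Z) + 112) = 136*(1/(10 + sqrt((1 + 8*(36 + 8))/(36 + 8))) + 112) = 136*(1/(10 + sqrt((1 + 8*44)/44)) + 112) = 136*(1/(10 + sqrt((1 + 352)/44)) + 112) = 136*(1/(10 + sqrt((1/44)*353)) + 112) = 136*(1/(10 + sqrt(353/44)) + 112) = 136*(1/(10 + sqrt(3883)/22) + 112) = 136*(112 + 1/(10 + sqrt(3883)/22)) = 15232 + 136/(10 + sqrt(3883)/22)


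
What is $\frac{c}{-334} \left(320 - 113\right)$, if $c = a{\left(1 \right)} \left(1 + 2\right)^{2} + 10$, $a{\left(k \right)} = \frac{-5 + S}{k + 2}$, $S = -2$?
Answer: $\frac{2277}{334} \approx 6.8174$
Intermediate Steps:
$a{\left(k \right)} = - \frac{7}{2 + k}$ ($a{\left(k \right)} = \frac{-5 - 2}{k + 2} = - \frac{7}{2 + k}$)
$c = -11$ ($c = - \frac{7}{2 + 1} \left(1 + 2\right)^{2} + 10 = - \frac{7}{3} \cdot 3^{2} + 10 = \left(-7\right) \frac{1}{3} \cdot 9 + 10 = \left(- \frac{7}{3}\right) 9 + 10 = -21 + 10 = -11$)
$\frac{c}{-334} \left(320 - 113\right) = - \frac{11}{-334} \left(320 - 113\right) = \left(-11\right) \left(- \frac{1}{334}\right) 207 = \frac{11}{334} \cdot 207 = \frac{2277}{334}$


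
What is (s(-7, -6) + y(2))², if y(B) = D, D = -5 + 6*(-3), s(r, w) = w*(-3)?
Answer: 25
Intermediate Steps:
s(r, w) = -3*w
D = -23 (D = -5 - 18 = -23)
y(B) = -23
(s(-7, -6) + y(2))² = (-3*(-6) - 23)² = (18 - 23)² = (-5)² = 25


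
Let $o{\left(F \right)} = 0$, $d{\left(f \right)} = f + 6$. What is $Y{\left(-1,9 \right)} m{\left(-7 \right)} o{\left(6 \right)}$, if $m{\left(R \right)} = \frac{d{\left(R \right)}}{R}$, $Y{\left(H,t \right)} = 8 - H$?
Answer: $0$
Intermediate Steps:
$d{\left(f \right)} = 6 + f$
$m{\left(R \right)} = \frac{6 + R}{R}$
$Y{\left(-1,9 \right)} m{\left(-7 \right)} o{\left(6 \right)} = \left(8 - -1\right) \frac{6 - 7}{-7} \cdot 0 = \left(8 + 1\right) \left(\left(- \frac{1}{7}\right) \left(-1\right)\right) 0 = 9 \cdot \frac{1}{7} \cdot 0 = \frac{9}{7} \cdot 0 = 0$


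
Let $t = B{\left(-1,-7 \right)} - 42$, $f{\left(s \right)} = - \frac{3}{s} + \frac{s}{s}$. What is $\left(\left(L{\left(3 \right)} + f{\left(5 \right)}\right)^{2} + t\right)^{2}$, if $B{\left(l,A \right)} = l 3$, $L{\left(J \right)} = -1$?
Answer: $\frac{1245456}{625} \approx 1992.7$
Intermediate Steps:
$f{\left(s \right)} = 1 - \frac{3}{s}$ ($f{\left(s \right)} = - \frac{3}{s} + 1 = 1 - \frac{3}{s}$)
$B{\left(l,A \right)} = 3 l$
$t = -45$ ($t = 3 \left(-1\right) - 42 = -3 - 42 = -45$)
$\left(\left(L{\left(3 \right)} + f{\left(5 \right)}\right)^{2} + t\right)^{2} = \left(\left(-1 + \frac{-3 + 5}{5}\right)^{2} - 45\right)^{2} = \left(\left(-1 + \frac{1}{5} \cdot 2\right)^{2} - 45\right)^{2} = \left(\left(-1 + \frac{2}{5}\right)^{2} - 45\right)^{2} = \left(\left(- \frac{3}{5}\right)^{2} - 45\right)^{2} = \left(\frac{9}{25} - 45\right)^{2} = \left(- \frac{1116}{25}\right)^{2} = \frac{1245456}{625}$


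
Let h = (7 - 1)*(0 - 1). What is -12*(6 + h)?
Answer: 0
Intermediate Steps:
h = -6 (h = 6*(-1) = -6)
-12*(6 + h) = -12*(6 - 6) = -12*0 = 0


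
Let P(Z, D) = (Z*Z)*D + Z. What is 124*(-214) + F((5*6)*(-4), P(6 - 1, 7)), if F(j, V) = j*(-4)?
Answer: -26056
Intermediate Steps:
P(Z, D) = Z + D*Z² (P(Z, D) = Z²*D + Z = D*Z² + Z = Z + D*Z²)
F(j, V) = -4*j
124*(-214) + F((5*6)*(-4), P(6 - 1, 7)) = 124*(-214) - 4*5*6*(-4) = -26536 - 120*(-4) = -26536 - 4*(-120) = -26536 + 480 = -26056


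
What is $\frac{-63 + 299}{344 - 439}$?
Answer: $- \frac{236}{95} \approx -2.4842$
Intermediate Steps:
$\frac{-63 + 299}{344 - 439} = \frac{236}{-95} = 236 \left(- \frac{1}{95}\right) = - \frac{236}{95}$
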